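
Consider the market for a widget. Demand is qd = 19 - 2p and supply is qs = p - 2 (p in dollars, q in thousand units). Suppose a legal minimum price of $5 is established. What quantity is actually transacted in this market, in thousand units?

5

Without the control the market clears where 19 - 2p = p - 2, i.e. p* = 7 and q* = 5.
Since 5 is below p* = 7, the floor does not bind and the free-market outcome prevails.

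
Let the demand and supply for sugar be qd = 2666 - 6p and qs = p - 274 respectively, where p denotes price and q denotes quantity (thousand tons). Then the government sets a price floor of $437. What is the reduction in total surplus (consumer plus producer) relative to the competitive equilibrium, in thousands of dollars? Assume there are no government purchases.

6069

Setting quantity demanded equal to quantity supplied, 2666 - 6p = p - 274, gives p* = 420 and q* = 146.
The floor of 437 is above the equilibrium price 420, so it binds.
At p = 437: qd = 2666 - 6·437 = 44 and qs = 437 - 274 = 163.
Quantity traded falls to 44. At q = 44 the demand price is (2666 - 44)/6 = 437 and the supply price is 274 + 44 = 318.
Deadweight loss = ½ · (437 - 318) · (146 - 44) = ½ · 119 · 102 = 6069.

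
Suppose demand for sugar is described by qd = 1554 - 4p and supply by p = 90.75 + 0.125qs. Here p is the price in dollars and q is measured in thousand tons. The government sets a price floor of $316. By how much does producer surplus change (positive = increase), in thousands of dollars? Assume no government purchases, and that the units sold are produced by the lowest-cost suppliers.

20664

Rearranging supply gives qs = 8p - 726. Setting quantity demanded equal to quantity supplied, 1554 - 4p = 8p - 726, gives p* = 190 and q* = 794.
Since 316 > 190, the floor is binding.
At p = 316: qd = 1554 - 4·316 = 290 and qs = 8·316 - 726 = 1802.
Producer surplus without the control is ½ · (190 - 90.75) · 794 = 39402.25.
With the floor, 290 units are sold at 316. The supply price at q = 290 is 127, so PS = ½ · [(316 - 90.75) + (316 - 127)] · 290 = 60066.25.
Change in producer surplus = 60066.25 - 39402.25 = 20664.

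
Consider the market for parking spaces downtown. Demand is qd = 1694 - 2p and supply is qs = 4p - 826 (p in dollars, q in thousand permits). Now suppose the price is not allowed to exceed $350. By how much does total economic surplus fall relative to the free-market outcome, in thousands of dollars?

29400

Equilibrium: 1694 - 2p = 4p - 826, so 2520 = 6p and p* = 420, q* = 854.
The ceiling of 350 is below the equilibrium price 420, so it binds.
At p = 350: qd = 1694 - 2·350 = 994 and qs = 4·350 - 826 = 574.
Quantity traded falls to 574. At q = 574 the demand price is (1694 - 574)/2 = 560 and the supply price is (826 + 574)/4 = 350.
Deadweight loss = ½ · (560 - 350) · (854 - 574) = ½ · 210 · 280 = 29400.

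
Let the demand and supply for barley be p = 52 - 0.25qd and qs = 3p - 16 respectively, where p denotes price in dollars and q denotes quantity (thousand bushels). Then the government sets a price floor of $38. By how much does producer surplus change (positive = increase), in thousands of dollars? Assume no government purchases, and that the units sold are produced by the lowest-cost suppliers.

Rearranging demand gives qd = 208 - 4p. In a free market, 208 - 4p = 3p - 16 gives the equilibrium p* = 32, q* = 80.
Because the floor (38) lies above the market-clearing price, it is binding.
At p = 38: qd = 208 - 4·38 = 56 and qs = 3·38 - 16 = 98.
Producer surplus without the control is ½ · (32 - 16/3) · 80 = 3200/3.
With the floor, 56 units are sold at 38. The supply price at q = 56 is 24, so PS = ½ · [(38 - 16/3) + (38 - 24)] · 56 = 3920/3.
Change in producer surplus = 3920/3 - 3200/3 = 240.

240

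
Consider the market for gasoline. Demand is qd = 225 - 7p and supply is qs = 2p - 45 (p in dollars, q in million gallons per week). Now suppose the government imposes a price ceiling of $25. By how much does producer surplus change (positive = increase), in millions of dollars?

-50

Without the control the market clears where 225 - 7p = 2p - 45, i.e. p* = 30 and q* = 15.
Because the ceiling (25) lies below the market-clearing price, it is binding.
At p = 25: qd = 225 - 7·25 = 50 and qs = 2·25 - 45 = 5.
Producer surplus without the control is ½ · (30 - 22.5) · 15 = 56.25.
With the ceiling, producers sell 5 units at 25, so PS = ½ · (25 - 22.5) · 5 = 6.25.
Change in producer surplus = 6.25 - 56.25 = -50.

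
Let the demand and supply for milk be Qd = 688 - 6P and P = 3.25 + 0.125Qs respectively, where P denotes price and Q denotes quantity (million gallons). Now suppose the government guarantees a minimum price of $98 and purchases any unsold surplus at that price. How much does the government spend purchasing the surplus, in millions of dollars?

Rearranging supply gives Qs = 8P - 26. In a free market, 688 - 6P = 8P - 26 gives the equilibrium P* = 51, Q* = 382.
Since 98 > 51, the floor is binding.
At P = 98: Qd = 688 - 6·98 = 100 and Qs = 8·98 - 26 = 758.
Surplus = Qs - Qd = 658.
Government expenditure = surplus × support price = 658 × 98 = 64484.

64484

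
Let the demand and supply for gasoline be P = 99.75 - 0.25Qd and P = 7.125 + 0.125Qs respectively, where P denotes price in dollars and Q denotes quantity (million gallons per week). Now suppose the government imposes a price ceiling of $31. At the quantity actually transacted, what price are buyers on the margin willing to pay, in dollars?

Rearranging demand gives Qd = 399 - 4P; rearranging supply gives Qs = 8P - 57. Without the control the market clears where 399 - 4P = 8P - 57, i.e. P* = 38 and Q* = 247.
Since 31 < 38, the ceiling is binding.
At P = 31: Qd = 399 - 4·31 = 275 and Qs = 8·31 - 57 = 191.
Only 191 units reach the market. On the demand curve, the marginal buyer's willingness to pay at Q = 191 is (399 - 191)/4 = 52.

52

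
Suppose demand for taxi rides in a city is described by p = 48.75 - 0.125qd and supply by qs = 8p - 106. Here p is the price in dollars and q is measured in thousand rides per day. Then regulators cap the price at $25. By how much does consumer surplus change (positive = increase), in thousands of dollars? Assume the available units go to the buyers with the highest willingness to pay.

Rearranging demand gives qd = 390 - 8p. Without the control the market clears where 390 - 8p = 8p - 106, i.e. p* = 31 and q* = 142.
Because the ceiling (25) lies below the market-clearing price, it is binding.
At p = 25: qd = 390 - 8·25 = 190 and qs = 8·25 - 106 = 94.
Consumer surplus without the control is ½ · (48.75 - 31) · 142 = 1260.25.
With the ceiling, 94 units are sold at 25 (assume they go to the highest-value buyers). The demand price at q = 94 is 37, so CS = ½ · [(48.75 - 25) + (37 - 25)] · 94 = 1680.25.
Change in consumer surplus = 1680.25 - 1260.25 = 420.

420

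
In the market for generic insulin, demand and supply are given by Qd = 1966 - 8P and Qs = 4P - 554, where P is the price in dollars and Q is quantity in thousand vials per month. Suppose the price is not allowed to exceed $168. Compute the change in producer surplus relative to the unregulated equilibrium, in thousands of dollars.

Without the control the market clears where 1966 - 8P = 4P - 554, i.e. P* = 210 and Q* = 286.
Since 168 < 210, the ceiling is binding.
At P = 168: Qd = 1966 - 8·168 = 622 and Qs = 4·168 - 554 = 118.
Producer surplus without the control is ½ · (210 - 138.5) · 286 = 10224.5.
With the ceiling, producers sell 118 units at 168, so PS = ½ · (168 - 138.5) · 118 = 1740.5.
Change in producer surplus = 1740.5 - 10224.5 = -8484.

-8484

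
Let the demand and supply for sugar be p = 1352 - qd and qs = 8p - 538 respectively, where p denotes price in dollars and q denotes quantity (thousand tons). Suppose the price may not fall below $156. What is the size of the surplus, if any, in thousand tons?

0

Rearranging demand gives qd = 1352 - p. Without the control the market clears where 1352 - p = 8p - 538, i.e. p* = 210 and q* = 1142.
Since 156 is below p* = 210, the floor does not bind and the free-market outcome prevails.
Since the control does not bind, there is no surplus.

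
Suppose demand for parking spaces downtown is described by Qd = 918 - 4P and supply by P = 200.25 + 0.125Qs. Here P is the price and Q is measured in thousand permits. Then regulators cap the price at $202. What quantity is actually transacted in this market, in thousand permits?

Rearranging supply gives Qs = 8P - 1602. Without the control the market clears where 918 - 4P = 8P - 1602, i.e. P* = 210 and Q* = 78.
Since 202 < 210, the ceiling is binding.
At P = 202: Qd = 918 - 4·202 = 110 and Qs = 8·202 - 1602 = 14.
The quantity actually transacted is the short side, supply: 14.

14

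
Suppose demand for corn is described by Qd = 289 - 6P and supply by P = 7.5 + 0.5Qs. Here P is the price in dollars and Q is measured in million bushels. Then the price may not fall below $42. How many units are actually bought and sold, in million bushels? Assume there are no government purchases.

Rearranging supply gives Qs = 2P - 15. Setting quantity demanded equal to quantity supplied, 289 - 6P = 2P - 15, gives P* = 38 and Q* = 61.
Because the floor (42) lies above the market-clearing price, it is binding.
At P = 42: Qd = 289 - 6·42 = 37 and Qs = 2·42 - 15 = 69.
The quantity actually transacted is the short side, demand: 37.

37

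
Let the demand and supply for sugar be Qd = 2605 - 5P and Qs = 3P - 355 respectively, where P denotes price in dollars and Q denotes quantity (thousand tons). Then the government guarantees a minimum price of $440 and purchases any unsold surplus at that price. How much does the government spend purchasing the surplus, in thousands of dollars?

246400

Setting quantity demanded equal to quantity supplied, 2605 - 5P = 3P - 355, gives P* = 370 and Q* = 755.
The floor of 440 is above the equilibrium price 370, so it binds.
At P = 440: Qd = 2605 - 5·440 = 405 and Qs = 3·440 - 355 = 965.
Surplus = Qs - Qd = 560.
Government expenditure = surplus × support price = 560 × 440 = 246400.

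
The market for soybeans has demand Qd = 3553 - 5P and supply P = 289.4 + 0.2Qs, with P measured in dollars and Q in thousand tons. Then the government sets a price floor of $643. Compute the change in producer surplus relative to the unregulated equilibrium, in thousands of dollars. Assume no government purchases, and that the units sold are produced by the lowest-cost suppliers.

-2788.5

Rearranging supply gives Qs = 5P - 1447. Setting quantity demanded equal to quantity supplied, 3553 - 5P = 5P - 1447, gives P* = 500 and Q* = 1053.
Since 643 > 500, the floor is binding.
At P = 643: Qd = 3553 - 5·643 = 338 and Qs = 5·643 - 1447 = 1768.
Producer surplus without the control is ½ · (500 - 289.4) · 1053 = 110880.9.
With the floor, 338 units are sold at 643. The supply price at Q = 338 is 357, so PS = ½ · [(643 - 289.4) + (643 - 357)] · 338 = 108092.4.
Change in producer surplus = 108092.4 - 110880.9 = -2788.5.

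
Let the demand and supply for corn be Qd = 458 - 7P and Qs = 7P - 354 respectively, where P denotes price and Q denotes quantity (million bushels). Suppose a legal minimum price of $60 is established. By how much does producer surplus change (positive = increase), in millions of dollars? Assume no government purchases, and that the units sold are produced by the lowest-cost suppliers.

Setting quantity demanded equal to quantity supplied, 458 - 7P = 7P - 354, gives P* = 58 and Q* = 52.
Because the floor (60) lies above the market-clearing price, it is binding.
At P = 60: Qd = 458 - 7·60 = 38 and Qs = 7·60 - 354 = 66.
Producer surplus without the control is ½ · (58 - 354/7) · 52 = 1352/7.
With the floor, 38 units are sold at 60. The supply price at Q = 38 is 56, so PS = ½ · [(60 - 354/7) + (60 - 56)] · 38 = 1786/7.
Change in producer surplus = 1786/7 - 1352/7 = 62.

62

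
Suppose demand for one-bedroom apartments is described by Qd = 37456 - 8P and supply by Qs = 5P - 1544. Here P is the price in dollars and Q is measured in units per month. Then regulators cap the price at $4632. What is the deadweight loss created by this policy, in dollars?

0

Without the control the market clears where 37456 - 8P = 5P - 1544, i.e. P* = 3000 and Q* = 13456.
The ceiling of 4632 is above the equilibrium price 3000, so it is not binding; the market clears at P* = 3000, Q* = 13456.
Since the control does not bind, no trades are prevented and deadweight loss is zero.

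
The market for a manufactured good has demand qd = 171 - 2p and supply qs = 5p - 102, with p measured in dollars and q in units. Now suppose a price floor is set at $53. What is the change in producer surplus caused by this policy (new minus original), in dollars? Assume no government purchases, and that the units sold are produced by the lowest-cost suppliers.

Without the control the market clears where 171 - 2p = 5p - 102, i.e. p* = 39 and q* = 93.
The floor of 53 is above the equilibrium price 39, so it binds.
At p = 53: qd = 171 - 2·53 = 65 and qs = 5·53 - 102 = 163.
Producer surplus without the control is ½ · (39 - 20.4) · 93 = 864.9.
With the floor, 65 units are sold at 53. The supply price at q = 65 is 33.4, so PS = ½ · [(53 - 20.4) + (53 - 33.4)] · 65 = 1696.5.
Change in producer surplus = 1696.5 - 864.9 = 831.6.

831.6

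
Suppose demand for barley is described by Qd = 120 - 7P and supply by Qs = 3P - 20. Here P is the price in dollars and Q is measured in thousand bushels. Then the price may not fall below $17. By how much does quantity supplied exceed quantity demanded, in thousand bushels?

Setting quantity demanded equal to quantity supplied, 120 - 7P = 3P - 20, gives P* = 14 and Q* = 22.
The floor of 17 is above the equilibrium price 14, so it binds.
At P = 17: Qd = 120 - 7·17 = 1 and Qs = 3·17 - 20 = 31.
Surplus = Qs - Qd = 31 - 1 = 30.

30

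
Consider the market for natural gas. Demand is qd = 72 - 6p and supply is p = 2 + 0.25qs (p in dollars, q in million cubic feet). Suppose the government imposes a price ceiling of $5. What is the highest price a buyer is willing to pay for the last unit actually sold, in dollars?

Rearranging supply gives qs = 4p - 8. Equilibrium: 72 - 6p = 4p - 8, so 80 = 10p and p* = 8, q* = 24.
The ceiling of 5 is below the equilibrium price 8, so it binds.
At p = 5: qd = 72 - 6·5 = 42 and qs = 4·5 - 8 = 12.
Only 12 units reach the market. On the demand curve, the marginal buyer's willingness to pay at q = 12 is (72 - 12)/6 = 10.

10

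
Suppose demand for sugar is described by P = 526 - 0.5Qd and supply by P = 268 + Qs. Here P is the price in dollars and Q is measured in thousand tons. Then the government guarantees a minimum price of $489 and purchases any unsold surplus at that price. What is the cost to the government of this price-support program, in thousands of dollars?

71883

Rearranging demand gives Qd = 1052 - 2P; rearranging supply gives Qs = P - 268. Setting quantity demanded equal to quantity supplied, 1052 - 2P = P - 268, gives P* = 440 and Q* = 172.
Since 489 > 440, the floor is binding.
At P = 489: Qd = 1052 - 2·489 = 74 and Qs = 489 - 268 = 221.
Surplus = Qs - Qd = 147.
Government expenditure = surplus × support price = 147 × 489 = 71883.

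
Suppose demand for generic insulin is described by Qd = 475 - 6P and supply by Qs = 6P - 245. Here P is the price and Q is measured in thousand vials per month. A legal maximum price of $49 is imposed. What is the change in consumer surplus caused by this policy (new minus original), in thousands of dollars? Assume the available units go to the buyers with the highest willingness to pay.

In a free market, 475 - 6P = 6P - 245 gives the equilibrium P* = 60, Q* = 115.
Because the ceiling (49) lies below the market-clearing price, it is binding.
At P = 49: Qd = 475 - 6·49 = 181 and Qs = 6·49 - 245 = 49.
Consumer surplus without the control is ½ · (475/6 - 60) · 115 = 13225/12.
With the ceiling, 49 units are sold at 49 (assume they go to the highest-value buyers). The demand price at Q = 49 is 71, so CS = ½ · [(475/6 - 49) + (71 - 49)] · 49 = 15337/12.
Change in consumer surplus = 15337/12 - 13225/12 = 176.

176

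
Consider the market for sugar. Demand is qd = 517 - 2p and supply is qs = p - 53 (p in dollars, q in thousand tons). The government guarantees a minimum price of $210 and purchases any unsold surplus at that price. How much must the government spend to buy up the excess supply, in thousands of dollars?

12600

Without the control the market clears where 517 - 2p = p - 53, i.e. p* = 190 and q* = 137.
Because the floor (210) lies above the market-clearing price, it is binding.
At p = 210: qd = 517 - 2·210 = 97 and qs = 210 - 53 = 157.
Surplus = qs - qd = 60.
Government expenditure = surplus × support price = 60 × 210 = 12600.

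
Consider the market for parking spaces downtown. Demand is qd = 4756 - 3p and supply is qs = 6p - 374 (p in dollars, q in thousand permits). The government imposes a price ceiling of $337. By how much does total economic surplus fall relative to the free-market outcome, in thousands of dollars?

Without the control the market clears where 4756 - 3p = 6p - 374, i.e. p* = 570 and q* = 3046.
Because the ceiling (337) lies below the market-clearing price, it is binding.
At p = 337: qd = 4756 - 3·337 = 3745 and qs = 6·337 - 374 = 1648.
Quantity traded falls to 1648. At q = 1648 the demand price is (4756 - 1648)/3 = 1036 and the supply price is (374 + 1648)/6 = 337.
Deadweight loss = ½ · (1036 - 337) · (3046 - 1648) = ½ · 699 · 1398 = 488601.

488601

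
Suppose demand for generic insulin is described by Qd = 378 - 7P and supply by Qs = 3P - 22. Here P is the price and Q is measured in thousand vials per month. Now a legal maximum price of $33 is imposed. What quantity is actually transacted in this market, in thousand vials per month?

Setting quantity demanded equal to quantity supplied, 378 - 7P = 3P - 22, gives P* = 40 and Q* = 98.
Since 33 < 40, the ceiling is binding.
At P = 33: Qd = 378 - 7·33 = 147 and Qs = 3·33 - 22 = 77.
The quantity actually transacted is the short side, supply: 77.

77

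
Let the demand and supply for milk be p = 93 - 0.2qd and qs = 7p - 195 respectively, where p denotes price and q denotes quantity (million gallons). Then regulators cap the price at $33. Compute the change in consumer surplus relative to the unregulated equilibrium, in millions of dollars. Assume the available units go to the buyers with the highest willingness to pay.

-1579.6

Rearranging demand gives qd = 465 - 5p. Equilibrium: 465 - 5p = 7p - 195, so 660 = 12p and p* = 55, q* = 190.
The ceiling of 33 is below the equilibrium price 55, so it binds.
At p = 33: qd = 465 - 5·33 = 300 and qs = 7·33 - 195 = 36.
Consumer surplus without the control is ½ · (93 - 55) · 190 = 3610.
With the ceiling, 36 units are sold at 33 (assume they go to the highest-value buyers). The demand price at q = 36 is 85.8, so CS = ½ · [(93 - 33) + (85.8 - 33)] · 36 = 2030.4.
Change in consumer surplus = 2030.4 - 3610 = -1579.6.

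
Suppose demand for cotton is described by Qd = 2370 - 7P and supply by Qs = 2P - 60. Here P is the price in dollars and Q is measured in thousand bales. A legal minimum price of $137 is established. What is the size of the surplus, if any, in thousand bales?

0

Equilibrium: 2370 - 7P = 2P - 60, so 2430 = 9P and P* = 270, Q* = 480.
Since 137 is below P* = 270, the floor does not bind and the free-market outcome prevails.
Since the control does not bind, there is no surplus.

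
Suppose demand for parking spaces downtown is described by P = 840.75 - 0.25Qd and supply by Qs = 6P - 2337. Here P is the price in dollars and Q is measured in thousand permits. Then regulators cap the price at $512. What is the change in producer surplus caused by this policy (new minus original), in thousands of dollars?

Rearranging demand gives Qd = 3363 - 4P. Without the control the market clears where 3363 - 4P = 6P - 2337, i.e. P* = 570 and Q* = 1083.
Because the ceiling (512) lies below the market-clearing price, it is binding.
At P = 512: Qd = 3363 - 4·512 = 1315 and Qs = 6·512 - 2337 = 735.
Producer surplus without the control is ½ · (570 - 389.5) · 1083 = 97740.75.
With the ceiling, producers sell 735 units at 512, so PS = ½ · (512 - 389.5) · 735 = 45018.75.
Change in producer surplus = 45018.75 - 97740.75 = -52722.

-52722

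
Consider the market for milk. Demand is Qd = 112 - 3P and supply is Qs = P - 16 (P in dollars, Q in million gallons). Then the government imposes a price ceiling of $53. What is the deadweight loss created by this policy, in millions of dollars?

0

Setting quantity demanded equal to quantity supplied, 112 - 3P = P - 16, gives P* = 32 and Q* = 16.
Since 53 is above P* = 32, the ceiling does not bind and the free-market outcome prevails.
Since the control does not bind, no trades are prevented and deadweight loss is zero.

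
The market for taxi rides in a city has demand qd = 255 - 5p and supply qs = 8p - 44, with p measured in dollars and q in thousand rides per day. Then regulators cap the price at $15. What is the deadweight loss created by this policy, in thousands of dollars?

Without the control the market clears where 255 - 5p = 8p - 44, i.e. p* = 23 and q* = 140.
Since 15 < 23, the ceiling is binding.
At p = 15: qd = 255 - 5·15 = 180 and qs = 8·15 - 44 = 76.
Quantity traded falls to 76. At q = 76 the demand price is (255 - 76)/5 = 35.8 and the supply price is (44 + 76)/8 = 15.
Deadweight loss = ½ · (35.8 - 15) · (140 - 76) = ½ · 20.8 · 64 = 665.6.

665.6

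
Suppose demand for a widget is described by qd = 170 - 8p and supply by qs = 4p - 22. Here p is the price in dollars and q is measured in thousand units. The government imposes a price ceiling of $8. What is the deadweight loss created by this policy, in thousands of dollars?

192

Setting quantity demanded equal to quantity supplied, 170 - 8p = 4p - 22, gives p* = 16 and q* = 42.
Since 8 < 16, the ceiling is binding.
At p = 8: qd = 170 - 8·8 = 106 and qs = 4·8 - 22 = 10.
Quantity traded falls to 10. At q = 10 the demand price is (170 - 10)/8 = 20 and the supply price is (22 + 10)/4 = 8.
Deadweight loss = ½ · (20 - 8) · (42 - 10) = ½ · 12 · 32 = 192.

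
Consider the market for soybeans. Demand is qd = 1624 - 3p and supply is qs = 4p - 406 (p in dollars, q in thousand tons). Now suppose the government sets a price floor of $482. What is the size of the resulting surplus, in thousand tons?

Without the control the market clears where 1624 - 3p = 4p - 406, i.e. p* = 290 and q* = 754.
Since 482 > 290, the floor is binding.
At p = 482: qd = 1624 - 3·482 = 178 and qs = 4·482 - 406 = 1522.
Surplus = qs - qd = 1522 - 178 = 1344.

1344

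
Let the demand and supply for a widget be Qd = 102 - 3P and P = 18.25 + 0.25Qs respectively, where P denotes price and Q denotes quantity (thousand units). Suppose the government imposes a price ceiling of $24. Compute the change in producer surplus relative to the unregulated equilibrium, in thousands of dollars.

-25

Rearranging supply gives Qs = 4P - 73. Equilibrium: 102 - 3P = 4P - 73, so 175 = 7P and P* = 25, Q* = 27.
Because the ceiling (24) lies below the market-clearing price, it is binding.
At P = 24: Qd = 102 - 3·24 = 30 and Qs = 4·24 - 73 = 23.
Producer surplus without the control is ½ · (25 - 18.25) · 27 = 91.125.
With the ceiling, producers sell 23 units at 24, so PS = ½ · (24 - 18.25) · 23 = 66.125.
Change in producer surplus = 66.125 - 91.125 = -25.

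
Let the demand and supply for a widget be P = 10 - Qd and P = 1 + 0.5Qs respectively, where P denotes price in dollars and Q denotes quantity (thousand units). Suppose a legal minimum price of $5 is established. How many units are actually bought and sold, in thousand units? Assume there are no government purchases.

5

Rearranging demand gives Qd = 10 - P; rearranging supply gives Qs = 2P - 2. Without the control the market clears where 10 - P = 2P - 2, i.e. P* = 4 and Q* = 6.
The floor of 5 is above the equilibrium price 4, so it binds.
At P = 5: Qd = 10 - 5 = 5 and Qs = 2·5 - 2 = 8.
The quantity actually transacted is the short side, demand: 5.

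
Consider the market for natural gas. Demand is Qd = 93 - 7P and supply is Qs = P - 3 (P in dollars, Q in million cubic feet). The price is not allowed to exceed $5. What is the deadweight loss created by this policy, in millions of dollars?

Equilibrium: 93 - 7P = P - 3, so 96 = 8P and P* = 12, Q* = 9.
The ceiling of 5 is below the equilibrium price 12, so it binds.
At P = 5: Qd = 93 - 7·5 = 58 and Qs = 5 - 3 = 2.
Quantity traded falls to 2. At Q = 2 the demand price is (93 - 2)/7 = 13 and the supply price is 3 + 2 = 5.
Deadweight loss = ½ · (13 - 5) · (9 - 2) = ½ · 8 · 7 = 28.

28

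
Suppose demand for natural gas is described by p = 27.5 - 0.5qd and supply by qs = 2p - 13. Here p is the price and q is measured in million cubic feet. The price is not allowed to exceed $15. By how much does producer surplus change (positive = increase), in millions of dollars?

Rearranging demand gives qd = 55 - 2p. Without the control the market clears where 55 - 2p = 2p - 13, i.e. p* = 17 and q* = 21.
Since 15 < 17, the ceiling is binding.
At p = 15: qd = 55 - 2·15 = 25 and qs = 2·15 - 13 = 17.
Producer surplus without the control is ½ · (17 - 6.5) · 21 = 110.25.
With the ceiling, producers sell 17 units at 15, so PS = ½ · (15 - 6.5) · 17 = 72.25.
Change in producer surplus = 72.25 - 110.25 = -38.

-38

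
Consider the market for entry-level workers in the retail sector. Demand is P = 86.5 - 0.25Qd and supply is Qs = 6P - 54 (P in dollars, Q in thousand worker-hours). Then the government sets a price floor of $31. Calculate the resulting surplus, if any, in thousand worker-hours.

0

Rearranging demand gives Qd = 346 - 4P. Without the control the market clears where 346 - 4P = 6P - 54, i.e. P* = 40 and Q* = 186.
The floor of 31 is below the equilibrium price 40, so it is not binding; the market clears at P* = 40, Q* = 186.
Since the control does not bind, there is no surplus.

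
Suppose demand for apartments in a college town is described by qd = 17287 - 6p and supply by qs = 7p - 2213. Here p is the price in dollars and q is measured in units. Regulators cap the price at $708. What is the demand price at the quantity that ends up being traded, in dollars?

Without the control the market clears where 17287 - 6p = 7p - 2213, i.e. p* = 1500 and q* = 8287.
The ceiling of 708 is below the equilibrium price 1500, so it binds.
At p = 708: qd = 17287 - 6·708 = 13039 and qs = 7·708 - 2213 = 2743.
Only 2743 units reach the market. On the demand curve, the marginal buyer's willingness to pay at q = 2743 is (17287 - 2743)/6 = 2424.

2424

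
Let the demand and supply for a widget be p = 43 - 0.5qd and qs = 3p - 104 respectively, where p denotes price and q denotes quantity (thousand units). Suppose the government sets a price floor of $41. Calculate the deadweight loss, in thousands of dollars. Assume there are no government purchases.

Rearranging demand gives qd = 86 - 2p. Without the control the market clears where 86 - 2p = 3p - 104, i.e. p* = 38 and q* = 10.
Because the floor (41) lies above the market-clearing price, it is binding.
At p = 41: qd = 86 - 2·41 = 4 and qs = 3·41 - 104 = 19.
Quantity traded falls to 4. At q = 4 the demand price is (86 - 4)/2 = 41 and the supply price is (104 + 4)/3 = 36.
Deadweight loss = ½ · (41 - 36) · (10 - 4) = ½ · 5 · 6 = 15.

15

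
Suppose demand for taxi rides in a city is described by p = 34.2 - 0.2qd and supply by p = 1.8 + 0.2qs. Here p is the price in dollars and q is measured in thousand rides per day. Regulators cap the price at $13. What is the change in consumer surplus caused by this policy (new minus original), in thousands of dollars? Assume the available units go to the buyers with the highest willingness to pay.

Rearranging demand gives qd = 171 - 5p; rearranging supply gives qs = 5p - 9. In a free market, 171 - 5p = 5p - 9 gives the equilibrium p* = 18, q* = 81.
The ceiling of 13 is below the equilibrium price 18, so it binds.
At p = 13: qd = 171 - 5·13 = 106 and qs = 5·13 - 9 = 56.
Consumer surplus without the control is ½ · (34.2 - 18) · 81 = 656.1.
With the ceiling, 56 units are sold at 13 (assume they go to the highest-value buyers). The demand price at q = 56 is 23, so CS = ½ · [(34.2 - 13) + (23 - 13)] · 56 = 873.6.
Change in consumer surplus = 873.6 - 656.1 = 217.5.

217.5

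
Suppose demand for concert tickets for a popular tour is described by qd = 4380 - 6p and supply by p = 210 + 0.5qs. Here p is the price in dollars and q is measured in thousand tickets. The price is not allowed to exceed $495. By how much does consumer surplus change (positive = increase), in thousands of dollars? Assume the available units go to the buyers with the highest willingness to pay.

Rearranging supply gives qs = 2p - 420. Equilibrium: 4380 - 6p = 2p - 420, so 4800 = 8p and p* = 600, q* = 780.
The ceiling of 495 is below the equilibrium price 600, so it binds.
At p = 495: qd = 4380 - 6·495 = 1410 and qs = 2·495 - 420 = 570.
Consumer surplus without the control is ½ · (730 - 600) · 780 = 50700.
With the ceiling, 570 units are sold at 495 (assume they go to the highest-value buyers). The demand price at q = 570 is 635, so CS = ½ · [(730 - 495) + (635 - 495)] · 570 = 106875.
Change in consumer surplus = 106875 - 50700 = 56175.

56175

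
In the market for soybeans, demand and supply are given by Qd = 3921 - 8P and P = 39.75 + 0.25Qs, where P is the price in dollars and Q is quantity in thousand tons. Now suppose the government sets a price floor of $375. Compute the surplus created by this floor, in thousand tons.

420

Rearranging supply gives Qs = 4P - 159. Setting quantity demanded equal to quantity supplied, 3921 - 8P = 4P - 159, gives P* = 340 and Q* = 1201.
The floor of 375 is above the equilibrium price 340, so it binds.
At P = 375: Qd = 3921 - 8·375 = 921 and Qs = 4·375 - 159 = 1341.
Surplus = Qs - Qd = 1341 - 921 = 420.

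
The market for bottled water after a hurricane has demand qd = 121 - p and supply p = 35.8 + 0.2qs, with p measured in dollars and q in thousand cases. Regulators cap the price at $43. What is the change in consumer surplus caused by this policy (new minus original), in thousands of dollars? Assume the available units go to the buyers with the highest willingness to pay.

-360.5

Rearranging supply gives qs = 5p - 179. Without the control the market clears where 121 - p = 5p - 179, i.e. p* = 50 and q* = 71.
Since 43 < 50, the ceiling is binding.
At p = 43: qd = 121 - 43 = 78 and qs = 5·43 - 179 = 36.
Consumer surplus without the control is ½ · (121 - 50) · 71 = 2520.5.
With the ceiling, 36 units are sold at 43 (assume they go to the highest-value buyers). The demand price at q = 36 is 85, so CS = ½ · [(121 - 43) + (85 - 43)] · 36 = 2160.
Change in consumer surplus = 2160 - 2520.5 = -360.5.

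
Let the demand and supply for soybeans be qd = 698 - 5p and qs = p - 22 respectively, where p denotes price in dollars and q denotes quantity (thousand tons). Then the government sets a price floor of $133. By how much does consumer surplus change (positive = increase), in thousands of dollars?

-851.5

Setting quantity demanded equal to quantity supplied, 698 - 5p = p - 22, gives p* = 120 and q* = 98.
The floor of 133 is above the equilibrium price 120, so it binds.
At p = 133: qd = 698 - 5·133 = 33 and qs = 133 - 22 = 111.
Consumer surplus without the control is ½ · (139.6 - 120) · 98 = 960.4.
With the floor, consumers buy 33 units at 133, so CS = ½ · (139.6 - 133) · 33 = 108.9.
Change in consumer surplus = 108.9 - 960.4 = -851.5.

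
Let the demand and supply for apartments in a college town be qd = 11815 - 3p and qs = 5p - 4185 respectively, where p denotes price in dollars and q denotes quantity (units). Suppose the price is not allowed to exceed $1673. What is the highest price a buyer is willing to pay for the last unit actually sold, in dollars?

Equilibrium: 11815 - 3p = 5p - 4185, so 16000 = 8p and p* = 2000, q* = 5815.
The ceiling of 1673 is below the equilibrium price 2000, so it binds.
At p = 1673: qd = 11815 - 3·1673 = 6796 and qs = 5·1673 - 4185 = 4180.
Only 4180 units reach the market. On the demand curve, the marginal buyer's willingness to pay at q = 4180 is (11815 - 4180)/3 = 2545.

2545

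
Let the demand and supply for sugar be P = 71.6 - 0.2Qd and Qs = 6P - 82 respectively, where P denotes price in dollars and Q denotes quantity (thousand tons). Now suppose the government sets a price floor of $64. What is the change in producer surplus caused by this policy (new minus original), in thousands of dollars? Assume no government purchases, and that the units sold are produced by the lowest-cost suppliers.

-288

Rearranging demand gives Qd = 358 - 5P. Setting quantity demanded equal to quantity supplied, 358 - 5P = 6P - 82, gives P* = 40 and Q* = 158.
Because the floor (64) lies above the market-clearing price, it is binding.
At P = 64: Qd = 358 - 5·64 = 38 and Qs = 6·64 - 82 = 302.
Producer surplus without the control is ½ · (40 - 41/3) · 158 = 6241/3.
With the floor, 38 units are sold at 64. The supply price at Q = 38 is 20, so PS = ½ · [(64 - 41/3) + (64 - 20)] · 38 = 5377/3.
Change in producer surplus = 5377/3 - 6241/3 = -288.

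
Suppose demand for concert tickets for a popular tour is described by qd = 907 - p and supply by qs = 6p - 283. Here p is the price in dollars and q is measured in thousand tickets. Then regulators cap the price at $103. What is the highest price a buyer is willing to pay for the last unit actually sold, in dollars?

572

Setting quantity demanded equal to quantity supplied, 907 - p = 6p - 283, gives p* = 170 and q* = 737.
The ceiling of 103 is below the equilibrium price 170, so it binds.
At p = 103: qd = 907 - 103 = 804 and qs = 6·103 - 283 = 335.
Only 335 units reach the market. On the demand curve, the marginal buyer's willingness to pay at q = 335 is (907 - 335) = 572.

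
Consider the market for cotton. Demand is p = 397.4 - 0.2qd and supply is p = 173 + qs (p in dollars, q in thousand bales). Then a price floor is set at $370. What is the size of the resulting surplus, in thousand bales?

60

Rearranging demand gives qd = 1987 - 5p; rearranging supply gives qs = p - 173. Without the control the market clears where 1987 - 5p = p - 173, i.e. p* = 360 and q* = 187.
Since 370 > 360, the floor is binding.
At p = 370: qd = 1987 - 5·370 = 137 and qs = 370 - 173 = 197.
Surplus = qs - qd = 197 - 137 = 60.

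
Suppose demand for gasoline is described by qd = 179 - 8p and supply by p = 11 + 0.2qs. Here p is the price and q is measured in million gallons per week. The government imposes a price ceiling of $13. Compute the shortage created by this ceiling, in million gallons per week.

Rearranging supply gives qs = 5p - 55. Without the control the market clears where 179 - 8p = 5p - 55, i.e. p* = 18 and q* = 35.
Since 13 < 18, the ceiling is binding.
At p = 13: qd = 179 - 8·13 = 75 and qs = 5·13 - 55 = 10.
Shortage = qd - qs = 75 - 10 = 65.

65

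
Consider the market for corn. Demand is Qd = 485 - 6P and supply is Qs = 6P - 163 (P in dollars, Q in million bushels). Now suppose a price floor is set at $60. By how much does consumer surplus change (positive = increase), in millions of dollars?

Setting quantity demanded equal to quantity supplied, 485 - 6P = 6P - 163, gives P* = 54 and Q* = 161.
Because the floor (60) lies above the market-clearing price, it is binding.
At P = 60: Qd = 485 - 6·60 = 125 and Qs = 6·60 - 163 = 197.
Consumer surplus without the control is ½ · (485/6 - 54) · 161 = 25921/12.
With the floor, consumers buy 125 units at 60, so CS = ½ · (485/6 - 60) · 125 = 15625/12.
Change in consumer surplus = 15625/12 - 25921/12 = -858.

-858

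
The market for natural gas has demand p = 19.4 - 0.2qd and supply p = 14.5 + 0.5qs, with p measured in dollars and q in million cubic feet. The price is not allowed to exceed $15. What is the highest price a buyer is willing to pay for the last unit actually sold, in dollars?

19.2

Rearranging demand gives qd = 97 - 5p; rearranging supply gives qs = 2p - 29. Equilibrium: 97 - 5p = 2p - 29, so 126 = 7p and p* = 18, q* = 7.
Since 15 < 18, the ceiling is binding.
At p = 15: qd = 97 - 5·15 = 22 and qs = 2·15 - 29 = 1.
Only 1 units reach the market. On the demand curve, the marginal buyer's willingness to pay at q = 1 is (97 - 1)/5 = 19.2.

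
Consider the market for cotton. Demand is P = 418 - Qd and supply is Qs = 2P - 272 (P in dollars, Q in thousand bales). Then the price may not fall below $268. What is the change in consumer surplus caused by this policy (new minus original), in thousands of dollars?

-6422

Rearranging demand gives Qd = 418 - P. Setting quantity demanded equal to quantity supplied, 418 - P = 2P - 272, gives P* = 230 and Q* = 188.
Since 268 > 230, the floor is binding.
At P = 268: Qd = 418 - 268 = 150 and Qs = 2·268 - 272 = 264.
Consumer surplus without the control is ½ · (418 - 230) · 188 = 17672.
With the floor, consumers buy 150 units at 268, so CS = ½ · (418 - 268) · 150 = 11250.
Change in consumer surplus = 11250 - 17672 = -6422.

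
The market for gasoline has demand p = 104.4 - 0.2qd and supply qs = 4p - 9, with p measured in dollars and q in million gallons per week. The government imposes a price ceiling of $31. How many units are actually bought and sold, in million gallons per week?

Rearranging demand gives qd = 522 - 5p. Equilibrium: 522 - 5p = 4p - 9, so 531 = 9p and p* = 59, q* = 227.
Because the ceiling (31) lies below the market-clearing price, it is binding.
At p = 31: qd = 522 - 5·31 = 367 and qs = 4·31 - 9 = 115.
The quantity actually transacted is the short side, supply: 115.

115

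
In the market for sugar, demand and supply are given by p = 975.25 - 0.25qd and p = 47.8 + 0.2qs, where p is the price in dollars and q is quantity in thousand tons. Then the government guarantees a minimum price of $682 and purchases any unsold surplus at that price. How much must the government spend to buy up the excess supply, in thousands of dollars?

1362636

Rearranging demand gives qd = 3901 - 4p; rearranging supply gives qs = 5p - 239. Without the control the market clears where 3901 - 4p = 5p - 239, i.e. p* = 460 and q* = 2061.
Because the floor (682) lies above the market-clearing price, it is binding.
At p = 682: qd = 3901 - 4·682 = 1173 and qs = 5·682 - 239 = 3171.
Surplus = qs - qd = 1998.
Government expenditure = surplus × support price = 1998 × 682 = 1362636.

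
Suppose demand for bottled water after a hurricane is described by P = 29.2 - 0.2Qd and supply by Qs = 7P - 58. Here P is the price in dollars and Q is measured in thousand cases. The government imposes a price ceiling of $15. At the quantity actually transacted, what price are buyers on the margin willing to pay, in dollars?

Rearranging demand gives Qd = 146 - 5P. In a free market, 146 - 5P = 7P - 58 gives the equilibrium P* = 17, Q* = 61.
The ceiling of 15 is below the equilibrium price 17, so it binds.
At P = 15: Qd = 146 - 5·15 = 71 and Qs = 7·15 - 58 = 47.
Only 47 units reach the market. On the demand curve, the marginal buyer's willingness to pay at Q = 47 is (146 - 47)/5 = 19.8.

19.8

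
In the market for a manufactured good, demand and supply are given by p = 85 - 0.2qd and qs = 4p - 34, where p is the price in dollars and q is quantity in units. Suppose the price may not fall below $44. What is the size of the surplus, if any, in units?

Rearranging demand gives qd = 425 - 5p. Without the control the market clears where 425 - 5p = 4p - 34, i.e. p* = 51 and q* = 170.
Since 44 is below p* = 51, the floor does not bind and the free-market outcome prevails.
Since the control does not bind, there is no surplus.

0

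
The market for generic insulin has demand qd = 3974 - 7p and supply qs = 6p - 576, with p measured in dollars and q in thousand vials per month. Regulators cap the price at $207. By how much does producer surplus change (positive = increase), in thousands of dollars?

In a free market, 3974 - 7p = 6p - 576 gives the equilibrium p* = 350, q* = 1524.
The ceiling of 207 is below the equilibrium price 350, so it binds.
At p = 207: qd = 3974 - 7·207 = 2525 and qs = 6·207 - 576 = 666.
Producer surplus without the control is ½ · (350 - 96) · 1524 = 193548.
With the ceiling, producers sell 666 units at 207, so PS = ½ · (207 - 96) · 666 = 36963.
Change in producer surplus = 36963 - 193548 = -156585.

-156585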